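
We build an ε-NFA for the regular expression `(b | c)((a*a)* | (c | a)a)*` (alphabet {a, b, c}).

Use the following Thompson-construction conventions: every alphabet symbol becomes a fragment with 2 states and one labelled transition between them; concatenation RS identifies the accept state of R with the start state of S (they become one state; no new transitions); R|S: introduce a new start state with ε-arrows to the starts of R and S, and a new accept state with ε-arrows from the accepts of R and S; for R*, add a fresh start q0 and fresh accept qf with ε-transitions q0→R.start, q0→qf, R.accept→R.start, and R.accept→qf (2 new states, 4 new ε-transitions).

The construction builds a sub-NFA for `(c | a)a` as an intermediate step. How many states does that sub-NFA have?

Fragment for `(c | a)a`:
Each of the 3 symbol leaves contributes a 2-state fragment.
  c | a — 6 states
  (c | a)a — 7 states

7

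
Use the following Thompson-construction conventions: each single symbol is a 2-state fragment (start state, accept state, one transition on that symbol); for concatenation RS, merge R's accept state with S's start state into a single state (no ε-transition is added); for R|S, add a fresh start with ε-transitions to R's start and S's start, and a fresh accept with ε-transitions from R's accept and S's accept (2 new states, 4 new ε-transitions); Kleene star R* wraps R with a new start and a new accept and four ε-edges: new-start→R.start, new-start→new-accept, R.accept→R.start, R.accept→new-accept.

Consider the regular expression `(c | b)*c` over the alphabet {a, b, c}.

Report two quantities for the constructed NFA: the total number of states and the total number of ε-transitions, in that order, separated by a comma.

Per subexpression:
Each of the 3 symbol leaves contributes 2 states and 0 ε-transitions.
  c | b → 6 states, 4 ε-transitions
  (c | b)* → 8 states, 8 ε-transitions
  (c | b)*c → 9 states, 8 ε-transitions

9, 8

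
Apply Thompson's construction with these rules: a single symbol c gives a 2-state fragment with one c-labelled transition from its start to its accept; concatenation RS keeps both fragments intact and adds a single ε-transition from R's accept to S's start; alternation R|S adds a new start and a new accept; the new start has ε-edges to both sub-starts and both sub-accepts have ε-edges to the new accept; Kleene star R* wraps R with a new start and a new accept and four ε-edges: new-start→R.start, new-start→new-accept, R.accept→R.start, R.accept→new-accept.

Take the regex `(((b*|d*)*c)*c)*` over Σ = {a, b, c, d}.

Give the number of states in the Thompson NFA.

20

Building bottom-up:
Each of the 4 symbol leaves contributes a 2-state fragment.
  b* = 4 states
  d* = 4 states
  b*|d* = 10 states
  (b*|d*)* = 12 states
  (b*|d*)*c = 14 states
  ((b*|d*)*c)* = 16 states
  ((b*|d*)*c)*c = 18 states
  (((b*|d*)*c)*c)* = 20 states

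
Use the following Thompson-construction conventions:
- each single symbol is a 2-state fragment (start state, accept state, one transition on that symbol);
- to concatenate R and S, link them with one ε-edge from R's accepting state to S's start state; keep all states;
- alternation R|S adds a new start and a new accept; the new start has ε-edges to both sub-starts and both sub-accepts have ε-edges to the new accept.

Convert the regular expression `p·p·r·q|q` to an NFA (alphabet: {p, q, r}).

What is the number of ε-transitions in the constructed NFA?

7

By structural recursion:
Each of the 5 symbol leaves contributes 0 ε-transitions.
  p·p·r·q → 3 ε-transitions
  p·p·r·q|q → 7 ε-transitions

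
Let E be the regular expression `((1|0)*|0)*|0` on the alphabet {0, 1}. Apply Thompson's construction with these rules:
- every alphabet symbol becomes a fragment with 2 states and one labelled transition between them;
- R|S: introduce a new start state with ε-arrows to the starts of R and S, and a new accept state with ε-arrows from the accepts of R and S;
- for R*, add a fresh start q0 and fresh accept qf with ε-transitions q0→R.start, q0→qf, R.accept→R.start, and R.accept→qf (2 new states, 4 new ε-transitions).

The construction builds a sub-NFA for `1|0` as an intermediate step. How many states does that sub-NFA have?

6

Fragment for `1|0`:
Each of the 2 symbol leaves contributes a 2-state fragment.
  1|0 — 6 states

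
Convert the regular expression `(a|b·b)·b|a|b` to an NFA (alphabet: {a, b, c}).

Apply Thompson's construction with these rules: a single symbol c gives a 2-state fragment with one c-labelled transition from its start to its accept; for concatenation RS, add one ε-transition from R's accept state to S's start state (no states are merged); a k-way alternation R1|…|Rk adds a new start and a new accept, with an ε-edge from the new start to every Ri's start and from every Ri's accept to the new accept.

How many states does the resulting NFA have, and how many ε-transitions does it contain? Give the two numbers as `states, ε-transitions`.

16, 12

Building bottom-up:
Each of the 6 symbol leaves contributes 2 states and 0 ε-transitions.
  b·b — 4 states, 1 ε-transition
  a|b·b — 8 states, 5 ε-transitions
  (a|b·b)·b — 10 states, 6 ε-transitions
  (a|b·b)·b|a|b — 16 states, 12 ε-transitions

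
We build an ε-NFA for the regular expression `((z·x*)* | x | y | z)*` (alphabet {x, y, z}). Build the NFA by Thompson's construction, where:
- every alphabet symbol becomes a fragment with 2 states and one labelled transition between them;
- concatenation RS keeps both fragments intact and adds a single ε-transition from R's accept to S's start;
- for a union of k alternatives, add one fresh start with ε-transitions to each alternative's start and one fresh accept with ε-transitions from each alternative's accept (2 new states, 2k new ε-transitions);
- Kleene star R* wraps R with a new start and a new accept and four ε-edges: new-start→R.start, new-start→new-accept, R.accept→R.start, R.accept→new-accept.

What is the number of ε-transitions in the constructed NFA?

21

Per subexpression:
Each of the 5 symbol leaves contributes 0 ε-transitions.
  x* : 4 ε-transitions
  z·x* : 5 ε-transitions
  (z·x*)* : 9 ε-transitions
  (z·x*)* | x | y | z : 17 ε-transitions
  ((z·x*)* | x | y | z)* : 21 ε-transitions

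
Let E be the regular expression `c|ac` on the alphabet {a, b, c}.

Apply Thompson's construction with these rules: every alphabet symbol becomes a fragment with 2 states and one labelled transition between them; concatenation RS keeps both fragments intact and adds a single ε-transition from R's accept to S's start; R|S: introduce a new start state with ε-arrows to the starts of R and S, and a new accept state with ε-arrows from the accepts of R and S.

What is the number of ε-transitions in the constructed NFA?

5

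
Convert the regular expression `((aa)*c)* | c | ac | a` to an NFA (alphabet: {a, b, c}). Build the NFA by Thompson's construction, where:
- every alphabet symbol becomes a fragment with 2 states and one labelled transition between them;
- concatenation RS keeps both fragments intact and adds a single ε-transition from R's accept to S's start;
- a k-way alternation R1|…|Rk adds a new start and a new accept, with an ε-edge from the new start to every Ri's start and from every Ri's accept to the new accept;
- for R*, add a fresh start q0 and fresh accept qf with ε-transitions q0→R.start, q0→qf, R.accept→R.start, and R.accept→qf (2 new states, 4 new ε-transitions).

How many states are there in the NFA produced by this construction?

By structural recursion:
Each of the 7 symbol leaves contributes a 2-state fragment.
  aa → 4 states
  (aa)* → 6 states
  (aa)*c → 8 states
  ((aa)*c)* → 10 states
  ac → 4 states
  ((aa)*c)* | c | ac | a → 20 states

20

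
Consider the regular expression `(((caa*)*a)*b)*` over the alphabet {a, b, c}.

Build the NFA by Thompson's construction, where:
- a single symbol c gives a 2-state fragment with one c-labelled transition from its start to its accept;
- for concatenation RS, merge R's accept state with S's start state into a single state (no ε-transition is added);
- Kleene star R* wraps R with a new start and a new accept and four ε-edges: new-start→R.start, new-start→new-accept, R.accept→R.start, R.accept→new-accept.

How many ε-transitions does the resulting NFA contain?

Building bottom-up:
Each of the 5 symbol leaves contributes 0 ε-transitions.
  a* — 4 ε-transitions
  caa* — 4 ε-transitions
  (caa*)* — 8 ε-transitions
  (caa*)*a — 8 ε-transitions
  ((caa*)*a)* — 12 ε-transitions
  ((caa*)*a)*b — 12 ε-transitions
  (((caa*)*a)*b)* — 16 ε-transitions

16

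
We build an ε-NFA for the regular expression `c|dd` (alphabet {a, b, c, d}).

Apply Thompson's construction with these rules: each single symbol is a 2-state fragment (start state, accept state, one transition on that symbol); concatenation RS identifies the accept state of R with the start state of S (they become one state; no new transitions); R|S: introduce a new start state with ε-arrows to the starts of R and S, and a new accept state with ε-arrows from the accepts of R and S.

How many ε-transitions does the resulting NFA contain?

4

By structural recursion:
Each of the 3 symbol leaves contributes 0 ε-transitions.
  dd = 0 ε-transitions
  c|dd = 4 ε-transitions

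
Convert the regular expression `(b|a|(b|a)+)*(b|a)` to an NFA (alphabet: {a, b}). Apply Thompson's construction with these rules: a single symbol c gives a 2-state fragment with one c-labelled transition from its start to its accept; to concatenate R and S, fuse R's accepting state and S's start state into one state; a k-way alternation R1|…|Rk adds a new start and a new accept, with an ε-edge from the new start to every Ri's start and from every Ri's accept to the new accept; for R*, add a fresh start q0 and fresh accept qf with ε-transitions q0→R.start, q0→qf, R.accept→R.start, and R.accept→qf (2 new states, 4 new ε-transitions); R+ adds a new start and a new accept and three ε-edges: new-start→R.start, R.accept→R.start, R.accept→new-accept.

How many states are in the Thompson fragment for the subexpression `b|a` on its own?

Fragment for `b|a`:
Each of the 2 symbol leaves contributes a 2-state fragment.
  b|a → 6 states

6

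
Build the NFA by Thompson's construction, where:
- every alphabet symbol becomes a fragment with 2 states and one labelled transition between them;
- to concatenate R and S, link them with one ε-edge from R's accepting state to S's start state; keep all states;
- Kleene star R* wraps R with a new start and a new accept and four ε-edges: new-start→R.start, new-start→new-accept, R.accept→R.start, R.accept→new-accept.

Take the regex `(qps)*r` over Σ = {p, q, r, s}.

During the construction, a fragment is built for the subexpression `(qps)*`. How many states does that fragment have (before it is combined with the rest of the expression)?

Fragment for `(qps)*`:
Each of the 3 symbol leaves contributes a 2-state fragment.
  qps : 6 states
  (qps)* : 8 states

8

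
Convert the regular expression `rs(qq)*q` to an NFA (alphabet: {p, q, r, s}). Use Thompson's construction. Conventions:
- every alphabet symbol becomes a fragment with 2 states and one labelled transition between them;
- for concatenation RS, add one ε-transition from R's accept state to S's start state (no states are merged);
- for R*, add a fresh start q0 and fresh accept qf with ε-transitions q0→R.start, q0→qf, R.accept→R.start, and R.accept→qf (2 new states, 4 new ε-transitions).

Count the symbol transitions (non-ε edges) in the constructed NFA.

5

Building bottom-up:
Each of the 5 symbol leaves contributes exactly 1 symbol transition.
  qq = 2 symbol transitions
  (qq)* = 2 symbol transitions
  rs(qq)*q = 5 symbol transitions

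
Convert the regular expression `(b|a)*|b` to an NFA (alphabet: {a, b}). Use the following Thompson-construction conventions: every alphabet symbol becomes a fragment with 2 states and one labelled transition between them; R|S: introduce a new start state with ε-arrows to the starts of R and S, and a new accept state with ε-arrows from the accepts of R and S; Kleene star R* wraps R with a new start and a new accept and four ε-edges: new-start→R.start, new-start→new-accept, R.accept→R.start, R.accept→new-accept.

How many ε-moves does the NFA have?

12

Per subexpression:
Each of the 3 symbol leaves contributes 0 ε-transitions.
  b|a = 4 ε-transitions
  (b|a)* = 8 ε-transitions
  (b|a)*|b = 12 ε-transitions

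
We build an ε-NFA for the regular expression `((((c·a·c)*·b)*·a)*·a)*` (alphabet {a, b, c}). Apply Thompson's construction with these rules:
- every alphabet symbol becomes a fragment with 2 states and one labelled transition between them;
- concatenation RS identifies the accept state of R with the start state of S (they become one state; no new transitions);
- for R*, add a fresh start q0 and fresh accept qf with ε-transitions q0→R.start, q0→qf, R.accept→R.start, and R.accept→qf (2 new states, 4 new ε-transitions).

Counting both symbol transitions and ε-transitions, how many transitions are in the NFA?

22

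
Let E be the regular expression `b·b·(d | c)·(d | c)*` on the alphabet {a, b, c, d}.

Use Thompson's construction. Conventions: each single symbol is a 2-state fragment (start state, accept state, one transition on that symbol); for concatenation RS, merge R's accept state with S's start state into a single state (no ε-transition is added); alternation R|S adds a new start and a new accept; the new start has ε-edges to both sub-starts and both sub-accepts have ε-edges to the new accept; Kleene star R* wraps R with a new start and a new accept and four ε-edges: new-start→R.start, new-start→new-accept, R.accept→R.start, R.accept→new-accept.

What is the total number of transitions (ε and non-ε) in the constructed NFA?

Recursing over subexpressions:
Each of the 6 symbol leaves contributes 1 transition (1 symbol, 0 ε).
  d | c = 6 transitions (2 symbol, 4 ε)
  d | c = 6 transitions (2 symbol, 4 ε)
  (d | c)* = 10 transitions (2 symbol, 8 ε)
  b·b·(d | c)·(d | c)* = 18 transitions (6 symbol, 12 ε)

18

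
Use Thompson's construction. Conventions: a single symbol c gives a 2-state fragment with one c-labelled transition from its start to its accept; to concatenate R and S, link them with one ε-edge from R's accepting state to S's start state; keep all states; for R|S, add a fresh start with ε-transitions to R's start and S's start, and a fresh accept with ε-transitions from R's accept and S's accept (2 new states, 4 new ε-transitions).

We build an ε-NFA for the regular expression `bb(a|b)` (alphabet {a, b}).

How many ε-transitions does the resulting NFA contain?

Bottom-up over the parse tree:
Each of the 4 symbol leaves contributes 0 ε-transitions.
  a|b : 4 ε-transitions
  bb(a|b) : 6 ε-transitions

6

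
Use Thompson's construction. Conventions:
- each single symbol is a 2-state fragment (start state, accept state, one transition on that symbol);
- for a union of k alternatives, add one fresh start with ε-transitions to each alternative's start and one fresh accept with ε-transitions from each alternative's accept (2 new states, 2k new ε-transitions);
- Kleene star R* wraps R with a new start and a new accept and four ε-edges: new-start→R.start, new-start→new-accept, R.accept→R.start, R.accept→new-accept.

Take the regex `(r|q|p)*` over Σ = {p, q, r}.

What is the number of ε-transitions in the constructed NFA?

10

By structural recursion:
Each of the 3 symbol leaves contributes 0 ε-transitions.
  r|q|p → 6 ε-transitions
  (r|q|p)* → 10 ε-transitions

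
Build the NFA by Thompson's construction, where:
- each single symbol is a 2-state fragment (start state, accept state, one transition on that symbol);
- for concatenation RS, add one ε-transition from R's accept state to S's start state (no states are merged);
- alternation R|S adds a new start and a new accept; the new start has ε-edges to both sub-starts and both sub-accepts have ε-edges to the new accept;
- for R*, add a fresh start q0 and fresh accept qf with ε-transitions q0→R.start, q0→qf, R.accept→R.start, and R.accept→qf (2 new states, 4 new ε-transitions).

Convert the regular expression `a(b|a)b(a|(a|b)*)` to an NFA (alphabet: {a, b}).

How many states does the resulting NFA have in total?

22

By structural recursion:
Each of the 7 symbol leaves contributes a 2-state fragment.
  b|a = 6 states
  a|b = 6 states
  (a|b)* = 8 states
  a|(a|b)* = 12 states
  a(b|a)b(a|(a|b)*) = 22 states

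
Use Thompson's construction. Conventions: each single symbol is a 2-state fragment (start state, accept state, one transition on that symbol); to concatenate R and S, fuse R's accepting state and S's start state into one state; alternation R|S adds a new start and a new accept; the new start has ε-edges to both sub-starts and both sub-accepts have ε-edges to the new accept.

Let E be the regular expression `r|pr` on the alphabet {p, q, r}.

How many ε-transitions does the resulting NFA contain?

Bottom-up over the parse tree:
Each of the 3 symbol leaves contributes 0 ε-transitions.
  pr : 0 ε-transitions
  r|pr : 4 ε-transitions

4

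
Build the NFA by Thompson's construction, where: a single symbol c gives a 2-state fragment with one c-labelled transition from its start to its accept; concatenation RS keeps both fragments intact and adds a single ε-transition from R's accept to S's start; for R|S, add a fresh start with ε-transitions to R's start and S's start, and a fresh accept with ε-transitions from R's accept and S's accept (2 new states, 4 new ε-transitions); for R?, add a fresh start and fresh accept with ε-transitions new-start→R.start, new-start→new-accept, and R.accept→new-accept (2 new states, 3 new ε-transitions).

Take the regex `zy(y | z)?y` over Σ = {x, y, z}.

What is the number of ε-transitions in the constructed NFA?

10

By structural recursion:
Each of the 5 symbol leaves contributes 0 ε-transitions.
  y | z → 4 ε-transitions
  (y | z)? → 7 ε-transitions
  zy(y | z)?y → 10 ε-transitions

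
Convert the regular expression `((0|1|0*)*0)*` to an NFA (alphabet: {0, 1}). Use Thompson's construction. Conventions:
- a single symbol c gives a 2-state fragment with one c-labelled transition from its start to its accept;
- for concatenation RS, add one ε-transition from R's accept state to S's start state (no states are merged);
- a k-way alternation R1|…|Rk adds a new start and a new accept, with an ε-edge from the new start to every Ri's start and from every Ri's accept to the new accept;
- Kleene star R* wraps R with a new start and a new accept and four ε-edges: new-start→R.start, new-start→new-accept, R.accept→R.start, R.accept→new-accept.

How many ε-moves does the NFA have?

19

By structural recursion:
Each of the 4 symbol leaves contributes 0 ε-transitions.
  0* : 4 ε-transitions
  0|1|0* : 10 ε-transitions
  (0|1|0*)* : 14 ε-transitions
  (0|1|0*)*0 : 15 ε-transitions
  ((0|1|0*)*0)* : 19 ε-transitions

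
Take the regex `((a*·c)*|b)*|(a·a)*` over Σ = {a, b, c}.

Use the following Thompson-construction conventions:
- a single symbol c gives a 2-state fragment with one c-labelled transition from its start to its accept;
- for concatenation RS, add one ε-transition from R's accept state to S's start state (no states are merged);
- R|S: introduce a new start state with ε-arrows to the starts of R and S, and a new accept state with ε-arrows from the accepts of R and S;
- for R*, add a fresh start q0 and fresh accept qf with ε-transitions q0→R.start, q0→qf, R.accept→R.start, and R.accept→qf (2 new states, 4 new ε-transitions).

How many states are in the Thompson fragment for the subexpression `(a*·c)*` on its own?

8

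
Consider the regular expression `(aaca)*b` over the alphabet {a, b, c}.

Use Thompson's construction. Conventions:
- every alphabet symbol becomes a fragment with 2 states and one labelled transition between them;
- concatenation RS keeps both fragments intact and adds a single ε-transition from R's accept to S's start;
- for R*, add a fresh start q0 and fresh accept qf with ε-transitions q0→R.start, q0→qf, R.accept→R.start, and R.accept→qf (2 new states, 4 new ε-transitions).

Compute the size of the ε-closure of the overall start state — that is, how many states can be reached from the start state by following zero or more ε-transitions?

Work bottom-up. For each fragment F, track |ε-closure(F.start)| and whether F's accept lies in that closure (i.e. whether F accepts ε). A single-symbol fragment has closure size 1 and does not accept ε.
  aaca — C equals the left operand's closure size = 1 (its accept is not ε-reachable, so the closure stops there)
  (aaca)* — the star's fresh start ε-reaches both the body's start and the fresh accept: C = 2 + 1 = 3
  (aaca)*b — C = 3 + 1 = 4 (closure spills across the concat boundary because the left factor accepts ε)

4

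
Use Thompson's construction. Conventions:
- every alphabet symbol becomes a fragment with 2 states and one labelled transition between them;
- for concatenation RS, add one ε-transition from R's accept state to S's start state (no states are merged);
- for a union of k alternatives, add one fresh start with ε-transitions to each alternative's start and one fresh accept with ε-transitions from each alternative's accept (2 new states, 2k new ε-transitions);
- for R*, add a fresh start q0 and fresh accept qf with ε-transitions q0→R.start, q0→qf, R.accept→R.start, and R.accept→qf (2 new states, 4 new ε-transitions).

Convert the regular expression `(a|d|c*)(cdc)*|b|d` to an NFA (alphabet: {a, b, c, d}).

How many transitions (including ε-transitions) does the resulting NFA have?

31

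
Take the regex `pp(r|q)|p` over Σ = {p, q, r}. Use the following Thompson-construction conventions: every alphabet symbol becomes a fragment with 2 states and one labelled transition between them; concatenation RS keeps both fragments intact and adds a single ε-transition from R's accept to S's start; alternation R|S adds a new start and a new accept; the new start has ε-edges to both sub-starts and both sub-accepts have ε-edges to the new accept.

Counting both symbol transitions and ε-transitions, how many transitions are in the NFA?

Bottom-up over the parse tree:
Each of the 5 symbol leaves contributes 1 transition (1 symbol, 0 ε).
  r|q — 6 transitions (2 symbol, 4 ε)
  pp(r|q) — 10 transitions (4 symbol, 6 ε)
  pp(r|q)|p — 15 transitions (5 symbol, 10 ε)

15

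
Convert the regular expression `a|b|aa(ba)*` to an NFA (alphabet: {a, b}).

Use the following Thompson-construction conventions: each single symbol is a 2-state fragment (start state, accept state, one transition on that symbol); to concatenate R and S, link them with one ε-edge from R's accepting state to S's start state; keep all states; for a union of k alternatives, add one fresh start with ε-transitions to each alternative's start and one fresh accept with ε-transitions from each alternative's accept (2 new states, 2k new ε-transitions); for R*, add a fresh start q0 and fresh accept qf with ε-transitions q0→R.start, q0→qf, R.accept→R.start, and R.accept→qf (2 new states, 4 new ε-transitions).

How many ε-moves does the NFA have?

Bottom-up over the parse tree:
Each of the 6 symbol leaves contributes 0 ε-transitions.
  ba : 1 ε-transition
  (ba)* : 5 ε-transitions
  aa(ba)* : 7 ε-transitions
  a|b|aa(ba)* : 13 ε-transitions

13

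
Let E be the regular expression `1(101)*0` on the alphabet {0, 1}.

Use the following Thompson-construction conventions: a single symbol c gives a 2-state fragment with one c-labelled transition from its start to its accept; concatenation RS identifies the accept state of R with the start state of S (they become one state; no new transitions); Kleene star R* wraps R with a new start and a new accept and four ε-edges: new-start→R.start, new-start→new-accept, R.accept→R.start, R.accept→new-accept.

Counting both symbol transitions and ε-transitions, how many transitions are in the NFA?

By structural recursion:
Each of the 5 symbol leaves contributes 1 transition (1 symbol, 0 ε).
  101 → 3 transitions (3 symbol, 0 ε)
  (101)* → 7 transitions (3 symbol, 4 ε)
  1(101)*0 → 9 transitions (5 symbol, 4 ε)

9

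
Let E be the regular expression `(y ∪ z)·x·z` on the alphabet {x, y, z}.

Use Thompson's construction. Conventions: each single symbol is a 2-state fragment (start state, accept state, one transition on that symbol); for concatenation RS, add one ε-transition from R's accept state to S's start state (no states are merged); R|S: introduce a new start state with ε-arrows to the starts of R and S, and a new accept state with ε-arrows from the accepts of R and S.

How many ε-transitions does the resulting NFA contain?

6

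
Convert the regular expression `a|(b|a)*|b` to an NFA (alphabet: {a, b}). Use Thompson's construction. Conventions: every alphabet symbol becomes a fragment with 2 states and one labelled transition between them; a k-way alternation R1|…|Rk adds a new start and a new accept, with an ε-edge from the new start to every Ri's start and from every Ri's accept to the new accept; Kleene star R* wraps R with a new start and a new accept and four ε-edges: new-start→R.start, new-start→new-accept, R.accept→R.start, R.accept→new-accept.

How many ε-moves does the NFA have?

14

By structural recursion:
Each of the 4 symbol leaves contributes 0 ε-transitions.
  b|a : 4 ε-transitions
  (b|a)* : 8 ε-transitions
  a|(b|a)*|b : 14 ε-transitions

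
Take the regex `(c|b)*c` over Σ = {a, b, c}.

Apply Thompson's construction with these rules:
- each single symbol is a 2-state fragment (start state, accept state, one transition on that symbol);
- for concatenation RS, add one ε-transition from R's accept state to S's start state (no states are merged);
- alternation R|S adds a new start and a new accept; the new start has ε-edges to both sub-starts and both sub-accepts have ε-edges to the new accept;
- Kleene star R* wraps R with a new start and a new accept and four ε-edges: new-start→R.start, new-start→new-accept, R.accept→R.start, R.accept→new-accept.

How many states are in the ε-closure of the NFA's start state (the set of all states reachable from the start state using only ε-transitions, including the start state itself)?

Compute the ε-closure size of each fragment's start state recursively; a symbol fragment's start has no outgoing ε-edge, so its closure is just itself (size 1).
  c|b — new start ε-reaches every alternative's start; none of them accept ε, so the new accept is not reached: C = 1 + 1 + 1 = 3
  (c|b)* — new start has ε-edges to the inner start and to the new accept, so C = 2 + 3 = 5
  (c|b)*c — C = 5 + 1 = 6 (closure spills across the concat boundary because the left factor accepts ε)

6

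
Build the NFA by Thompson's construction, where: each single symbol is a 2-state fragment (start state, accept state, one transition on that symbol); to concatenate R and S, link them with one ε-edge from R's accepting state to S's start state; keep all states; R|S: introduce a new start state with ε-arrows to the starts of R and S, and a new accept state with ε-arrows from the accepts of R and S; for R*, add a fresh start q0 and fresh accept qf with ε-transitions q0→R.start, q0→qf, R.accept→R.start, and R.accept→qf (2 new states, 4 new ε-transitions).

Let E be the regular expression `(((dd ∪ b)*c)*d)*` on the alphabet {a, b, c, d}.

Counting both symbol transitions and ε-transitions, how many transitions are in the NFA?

24

Recursing over subexpressions:
Each of the 5 symbol leaves contributes 1 transition (1 symbol, 0 ε).
  dd : 3 transitions (2 symbol, 1 ε)
  dd ∪ b : 8 transitions (3 symbol, 5 ε)
  (dd ∪ b)* : 12 transitions (3 symbol, 9 ε)
  (dd ∪ b)*c : 14 transitions (4 symbol, 10 ε)
  ((dd ∪ b)*c)* : 18 transitions (4 symbol, 14 ε)
  ((dd ∪ b)*c)*d : 20 transitions (5 symbol, 15 ε)
  (((dd ∪ b)*c)*d)* : 24 transitions (5 symbol, 19 ε)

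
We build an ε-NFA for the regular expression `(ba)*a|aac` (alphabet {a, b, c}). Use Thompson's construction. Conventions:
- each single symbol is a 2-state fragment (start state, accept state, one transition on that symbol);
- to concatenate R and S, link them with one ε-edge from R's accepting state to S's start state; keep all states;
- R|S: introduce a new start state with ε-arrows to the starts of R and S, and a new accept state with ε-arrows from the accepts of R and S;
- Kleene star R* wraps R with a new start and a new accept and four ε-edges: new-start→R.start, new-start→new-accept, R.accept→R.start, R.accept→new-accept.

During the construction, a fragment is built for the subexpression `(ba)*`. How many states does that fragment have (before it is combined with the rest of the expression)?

6

Fragment for `(ba)*`:
Each of the 2 symbol leaves contributes a 2-state fragment.
  ba : 4 states
  (ba)* : 6 states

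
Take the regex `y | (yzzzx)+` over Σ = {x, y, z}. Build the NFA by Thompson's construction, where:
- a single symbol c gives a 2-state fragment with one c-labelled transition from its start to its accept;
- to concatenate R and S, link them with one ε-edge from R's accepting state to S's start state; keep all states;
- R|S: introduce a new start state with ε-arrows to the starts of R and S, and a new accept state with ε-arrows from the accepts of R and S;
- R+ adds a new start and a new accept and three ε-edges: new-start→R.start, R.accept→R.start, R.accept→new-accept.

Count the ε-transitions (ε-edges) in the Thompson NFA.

11

Building bottom-up:
Each of the 6 symbol leaves contributes 0 ε-transitions.
  yzzzx — 4 ε-transitions
  (yzzzx)+ — 7 ε-transitions
  y | (yzzzx)+ — 11 ε-transitions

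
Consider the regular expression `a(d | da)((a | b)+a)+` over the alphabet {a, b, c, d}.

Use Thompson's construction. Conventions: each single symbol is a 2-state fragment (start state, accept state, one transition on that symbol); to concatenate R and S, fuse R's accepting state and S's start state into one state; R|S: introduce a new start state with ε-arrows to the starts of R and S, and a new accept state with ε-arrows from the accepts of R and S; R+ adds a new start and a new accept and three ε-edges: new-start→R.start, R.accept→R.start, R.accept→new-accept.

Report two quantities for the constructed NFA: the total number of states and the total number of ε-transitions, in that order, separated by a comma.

18, 14

Recursing over subexpressions:
Each of the 7 symbol leaves contributes 2 states and 0 ε-transitions.
  da → 3 states, 0 ε-transitions
  d | da → 7 states, 4 ε-transitions
  a | b → 6 states, 4 ε-transitions
  (a | b)+ → 8 states, 7 ε-transitions
  (a | b)+a → 9 states, 7 ε-transitions
  ((a | b)+a)+ → 11 states, 10 ε-transitions
  a(d | da)((a | b)+a)+ → 18 states, 14 ε-transitions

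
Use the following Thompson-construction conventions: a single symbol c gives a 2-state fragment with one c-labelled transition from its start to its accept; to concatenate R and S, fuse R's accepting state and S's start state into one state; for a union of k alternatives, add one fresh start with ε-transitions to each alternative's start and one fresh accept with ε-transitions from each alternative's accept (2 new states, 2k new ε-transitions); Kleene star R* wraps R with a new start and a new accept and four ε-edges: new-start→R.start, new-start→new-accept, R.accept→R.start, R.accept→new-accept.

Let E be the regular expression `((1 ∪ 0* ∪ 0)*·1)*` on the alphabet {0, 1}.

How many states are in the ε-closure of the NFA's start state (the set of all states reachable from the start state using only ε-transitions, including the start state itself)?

11

Compute the ε-closure size of each fragment's start state recursively; a symbol fragment's start has no outgoing ε-edge, so its closure is just itself (size 1).
  0* → the star's fresh start ε-reaches both the body's start and the fresh accept: |ε-closure| = 2 + 1 = 3
  1 ∪ 0* ∪ 0 → |ε-closure| = 1 (new start) + (1 + 3 + 1) + 1 (new accept, since some branch ε-reaches its own accept) = 7
  (1 ∪ 0* ∪ 0)* → new start has ε-edges to the inner start and to the new accept, so |ε-closure| = 2 + 7 = 9
  (1 ∪ 0* ∪ 0)*·1 → the left operand accepts ε, so the closure extends into the next operand (the shared merged state is already counted); |ε-closure| = 9 + (1−1) = 9
  ((1 ∪ 0* ∪ 0)*·1)* → new start has ε-edges to the inner start and to the new accept, so |ε-closure| = 2 + 9 = 11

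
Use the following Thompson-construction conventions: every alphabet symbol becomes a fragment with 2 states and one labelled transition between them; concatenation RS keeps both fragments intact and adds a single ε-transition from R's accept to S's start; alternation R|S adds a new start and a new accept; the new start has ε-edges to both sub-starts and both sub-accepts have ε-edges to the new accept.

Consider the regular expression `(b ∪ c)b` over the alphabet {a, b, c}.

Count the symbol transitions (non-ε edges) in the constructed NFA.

3

Recursing over subexpressions:
Each of the 3 symbol leaves contributes exactly 1 symbol transition.
  b ∪ c : 2 symbol transitions
  (b ∪ c)b : 3 symbol transitions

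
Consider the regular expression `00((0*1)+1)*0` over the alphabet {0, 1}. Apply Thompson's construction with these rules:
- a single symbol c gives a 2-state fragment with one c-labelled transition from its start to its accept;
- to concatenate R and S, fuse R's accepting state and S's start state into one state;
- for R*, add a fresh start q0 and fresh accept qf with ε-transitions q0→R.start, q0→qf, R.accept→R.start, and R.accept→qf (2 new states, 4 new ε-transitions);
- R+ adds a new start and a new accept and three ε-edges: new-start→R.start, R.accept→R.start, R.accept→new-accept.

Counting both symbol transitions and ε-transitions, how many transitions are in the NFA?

17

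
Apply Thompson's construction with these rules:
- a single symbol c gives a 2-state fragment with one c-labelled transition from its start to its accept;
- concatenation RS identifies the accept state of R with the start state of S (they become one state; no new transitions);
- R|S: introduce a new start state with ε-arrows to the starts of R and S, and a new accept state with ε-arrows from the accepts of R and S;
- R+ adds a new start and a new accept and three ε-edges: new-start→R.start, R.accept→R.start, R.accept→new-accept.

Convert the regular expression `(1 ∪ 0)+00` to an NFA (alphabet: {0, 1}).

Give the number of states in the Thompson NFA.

10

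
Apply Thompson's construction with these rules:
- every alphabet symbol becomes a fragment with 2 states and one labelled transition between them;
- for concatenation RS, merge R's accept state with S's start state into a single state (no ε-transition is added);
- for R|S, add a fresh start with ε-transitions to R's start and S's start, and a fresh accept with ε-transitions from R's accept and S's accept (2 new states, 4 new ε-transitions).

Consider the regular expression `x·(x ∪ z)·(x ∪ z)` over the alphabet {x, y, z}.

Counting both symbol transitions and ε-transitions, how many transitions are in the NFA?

13

Building bottom-up:
Each of the 5 symbol leaves contributes 1 transition (1 symbol, 0 ε).
  x ∪ z = 6 transitions (2 symbol, 4 ε)
  x ∪ z = 6 transitions (2 symbol, 4 ε)
  x·(x ∪ z)·(x ∪ z) = 13 transitions (5 symbol, 8 ε)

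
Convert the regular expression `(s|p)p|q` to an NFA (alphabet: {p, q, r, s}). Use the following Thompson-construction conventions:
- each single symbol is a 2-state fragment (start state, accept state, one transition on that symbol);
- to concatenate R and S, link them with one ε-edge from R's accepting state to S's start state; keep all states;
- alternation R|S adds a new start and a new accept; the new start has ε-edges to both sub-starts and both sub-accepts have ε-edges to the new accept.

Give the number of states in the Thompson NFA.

Bottom-up over the parse tree:
Each of the 4 symbol leaves contributes a 2-state fragment.
  s|p — 6 states
  (s|p)p — 8 states
  (s|p)p|q — 12 states

12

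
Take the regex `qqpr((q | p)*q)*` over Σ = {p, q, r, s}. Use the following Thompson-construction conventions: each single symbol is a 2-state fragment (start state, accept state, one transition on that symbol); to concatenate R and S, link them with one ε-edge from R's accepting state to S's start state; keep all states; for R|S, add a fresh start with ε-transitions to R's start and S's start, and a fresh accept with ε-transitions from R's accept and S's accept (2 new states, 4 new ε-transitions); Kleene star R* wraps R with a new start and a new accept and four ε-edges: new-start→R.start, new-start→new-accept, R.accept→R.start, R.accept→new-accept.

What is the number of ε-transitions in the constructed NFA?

17

By structural recursion:
Each of the 7 symbol leaves contributes 0 ε-transitions.
  q | p — 4 ε-transitions
  (q | p)* — 8 ε-transitions
  (q | p)*q — 9 ε-transitions
  ((q | p)*q)* — 13 ε-transitions
  qqpr((q | p)*q)* — 17 ε-transitions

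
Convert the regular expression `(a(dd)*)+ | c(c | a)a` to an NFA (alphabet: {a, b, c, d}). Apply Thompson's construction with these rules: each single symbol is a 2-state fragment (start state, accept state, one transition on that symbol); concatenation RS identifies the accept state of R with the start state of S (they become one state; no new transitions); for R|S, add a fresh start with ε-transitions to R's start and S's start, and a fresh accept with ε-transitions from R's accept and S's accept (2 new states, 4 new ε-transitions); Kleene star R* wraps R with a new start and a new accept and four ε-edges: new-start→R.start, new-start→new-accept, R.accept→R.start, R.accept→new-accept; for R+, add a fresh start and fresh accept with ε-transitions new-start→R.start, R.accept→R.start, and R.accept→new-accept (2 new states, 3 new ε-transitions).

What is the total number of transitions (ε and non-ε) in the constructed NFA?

22

Recursing over subexpressions:
Each of the 7 symbol leaves contributes 1 transition (1 symbol, 0 ε).
  dd : 2 transitions (2 symbol, 0 ε)
  (dd)* : 6 transitions (2 symbol, 4 ε)
  a(dd)* : 7 transitions (3 symbol, 4 ε)
  (a(dd)*)+ : 10 transitions (3 symbol, 7 ε)
  c | a : 6 transitions (2 symbol, 4 ε)
  c(c | a)a : 8 transitions (4 symbol, 4 ε)
  (a(dd)*)+ | c(c | a)a : 22 transitions (7 symbol, 15 ε)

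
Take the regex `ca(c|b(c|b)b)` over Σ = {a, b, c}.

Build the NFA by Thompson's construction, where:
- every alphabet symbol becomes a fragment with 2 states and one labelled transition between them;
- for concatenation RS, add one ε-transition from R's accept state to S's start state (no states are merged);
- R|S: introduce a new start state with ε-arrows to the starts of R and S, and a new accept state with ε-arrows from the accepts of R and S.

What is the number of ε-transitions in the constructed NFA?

12

Recursing over subexpressions:
Each of the 7 symbol leaves contributes 0 ε-transitions.
  c|b = 4 ε-transitions
  b(c|b)b = 6 ε-transitions
  c|b(c|b)b = 10 ε-transitions
  ca(c|b(c|b)b) = 12 ε-transitions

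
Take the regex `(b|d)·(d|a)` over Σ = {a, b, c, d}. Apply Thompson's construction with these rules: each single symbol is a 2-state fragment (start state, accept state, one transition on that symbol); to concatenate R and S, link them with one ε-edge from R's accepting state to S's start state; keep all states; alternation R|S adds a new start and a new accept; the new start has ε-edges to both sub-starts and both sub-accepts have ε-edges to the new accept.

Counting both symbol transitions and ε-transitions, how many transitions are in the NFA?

By structural recursion:
Each of the 4 symbol leaves contributes 1 transition (1 symbol, 0 ε).
  b|d : 6 transitions (2 symbol, 4 ε)
  d|a : 6 transitions (2 symbol, 4 ε)
  (b|d)·(d|a) : 13 transitions (4 symbol, 9 ε)

13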